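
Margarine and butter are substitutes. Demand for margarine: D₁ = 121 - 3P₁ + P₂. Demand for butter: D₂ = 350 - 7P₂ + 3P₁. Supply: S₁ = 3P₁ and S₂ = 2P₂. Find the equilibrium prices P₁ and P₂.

Market 1: 121 - 3P₁ + P₂ = 3P₁ → 6P₁ - P₂ = 121.
Market 2: 9P₂ - 3P₁ = 350.
Eliminating P₂: 9×(1) + 1×(2) gives 51P₁ = 1439, so P₁ = 1439/51.
Back-substitute into (2): P₂ = (350 + 3×1439/51) / 9 = 821/17.

P₁ = 1439/51, P₂ = 821/17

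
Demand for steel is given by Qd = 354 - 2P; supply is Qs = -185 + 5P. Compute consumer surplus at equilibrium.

Consumer surplus = 10000

Equilibrium: 354 - 2P = -185 + 5P gives P* = 77, Q* = 200.
Demand choke price (Qd = 0): P = 177.
CS = ½(177 − 77)(200) = 10000.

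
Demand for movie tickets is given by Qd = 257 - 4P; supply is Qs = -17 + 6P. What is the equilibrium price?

Set Qd = Qs: 257 - 4P = -17 + 6P.
274 = 10P, so P* = 27.4.
Q* = 257 − 4(27.4) = 147.4.

P* = 27.4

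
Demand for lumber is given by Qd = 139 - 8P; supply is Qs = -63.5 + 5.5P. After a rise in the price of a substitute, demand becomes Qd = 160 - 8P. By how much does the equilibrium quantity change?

Original equilibrium: P* = 15, Q* = 19.
New equilibrium: 160 - 8P = -63.5 + 5.5P, so 223.5 = 13.5P and P' = 149/9; Q' = 160 − 8(149/9) = 248/9.
Change in quantity: 248/9 − 19 = 77/9.

ΔQ = 77/9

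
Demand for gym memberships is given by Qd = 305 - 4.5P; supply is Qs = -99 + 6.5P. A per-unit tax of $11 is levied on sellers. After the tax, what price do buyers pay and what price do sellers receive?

Pre-tax equilibrium: P* = 404/11, Q* = 1537/11.
Tax on sellers shifts supply to Qs = -99 + 6.5(P − 11) = -170.5 + 6.5P.
305 - 4.5P = -170.5 + 6.5P gives buyer price Pb = 951/22; sellers receive Ps = 951/22 − 11 = 709/22.
New quantity: Q = 305 − 4.5(951/22) = 4861/44.

Buyers pay 951/22, sellers receive 709/22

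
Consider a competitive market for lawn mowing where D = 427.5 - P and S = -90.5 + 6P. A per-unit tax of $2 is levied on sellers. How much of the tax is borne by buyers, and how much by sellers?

Buyers bear 12/7, sellers bear 2/7

Pre-tax equilibrium: P* = 74, Q* = 353.5.
Tax on sellers shifts supply to S = -90.5 + 6(P − 2) = -102.5 + 6P.
427.5 - P = -102.5 + 6P gives buyer price Pb = 530/7; sellers receive Ps = 530/7 − 2 = 516/7.
New quantity: Q = 427.5 − 1(530/7) = 4925/14.
Buyer burden = 530/7 − 74 = 12/7; seller burden = 74 − 516/7 = 2/7.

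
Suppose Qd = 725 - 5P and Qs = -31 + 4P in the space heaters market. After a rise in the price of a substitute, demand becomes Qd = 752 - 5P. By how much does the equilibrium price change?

Original equilibrium: P* = 84, Q* = 305.
New equilibrium: 752 - 5P = -31 + 4P, so 783 = 9P and P' = 87; Q' = 752 − 5(87) = 317.
Change in price: 87 − 84 = 3.

ΔP = 3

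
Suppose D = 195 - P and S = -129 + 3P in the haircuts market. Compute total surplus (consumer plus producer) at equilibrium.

Total surplus = 8664

Equilibrium: 195 - P = -129 + 3P gives P* = 81, Q* = 114.
Demand choke price: P = 195; supply starts at P = 43.
CS = ½(195 − 81)(114) = 6498; PS = ½(81 − 43)(114) = 2166.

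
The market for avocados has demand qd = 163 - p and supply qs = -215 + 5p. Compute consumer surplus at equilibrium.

Equilibrium: 163 - p = -215 + 5p gives p* = 63, q* = 100.
Demand choke price (qd = 0): p = 163.
CS = ½(163 − 63)(100) = 5000.

Consumer surplus = 5000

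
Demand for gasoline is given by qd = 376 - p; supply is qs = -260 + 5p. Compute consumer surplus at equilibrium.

Equilibrium: 376 - p = -260 + 5p gives p* = 106, q* = 270.
Demand choke price (qd = 0): p = 376.
CS = ½(376 − 106)(270) = 36450.

Consumer surplus = 36450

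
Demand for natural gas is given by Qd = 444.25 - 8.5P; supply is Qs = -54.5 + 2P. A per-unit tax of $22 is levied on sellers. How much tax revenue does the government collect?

Tax revenue = 2255/21

Pre-tax equilibrium: P* = 47.5, Q* = 40.5.
Tax on sellers shifts supply to Qs = -54.5 + 2(P − 22) = -98.5 + 2P.
444.25 - 8.5P = -98.5 + 2P gives buyer price Pb = 2171/42; sellers receive Ps = 2171/42 − 22 = 1247/42.
New quantity: Q = 444.25 − 8.5(2171/42) = 205/42.
Revenue = 22 × 205/42 = 2255/21.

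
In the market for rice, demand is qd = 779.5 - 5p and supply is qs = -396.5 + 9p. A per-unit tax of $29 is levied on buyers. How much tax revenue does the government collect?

Pre-tax equilibrium: p* = 84, q* = 359.5.
Tax on buyers shifts demand to qd = 779.5 − 5(p + 29) = 634.5 - 5p.
634.5 - 5p = -396.5 + 9p gives seller price ps = 1031/14; buyers pay pb = 1031/14 + 29 = 1437/14.
New quantity: q = 779.5 − 5(1437/14) = 1864/7.
Revenue = 29 × 1864/7 = 54056/7.

Tax revenue = 54056/7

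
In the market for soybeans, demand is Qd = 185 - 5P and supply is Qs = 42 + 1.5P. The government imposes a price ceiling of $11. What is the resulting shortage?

Equilibrium price would be P* = 22, so the ceiling at 11 binds.
At P = 11: Qd = 185 − 5(11) = 130, Qs = 42 + 1.5(11) = 58.5.
Shortage = 130 − 58.5 = 71.5.

Shortage = 71.5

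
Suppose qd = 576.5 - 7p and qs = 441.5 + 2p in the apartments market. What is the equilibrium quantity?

q* = 471.5

Set qd = qs: 576.5 - 7p = 441.5 + 2p.
135 = 9p, so p* = 15.
q* = 576.5 − 7(15) = 471.5.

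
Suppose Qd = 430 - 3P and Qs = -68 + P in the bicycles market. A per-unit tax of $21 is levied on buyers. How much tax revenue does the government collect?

Tax revenue = 855.75

Pre-tax equilibrium: P* = 124.5, Q* = 56.5.
Tax on buyers shifts demand to Qd = 430 − 3(P + 21) = 367 - 3P.
367 - 3P = -68 + P gives seller price Ps = 108.75; buyers pay Pb = 108.75 + 21 = 129.75.
New quantity: Q = 430 − 3(129.75) = 40.75.
Revenue = 21 × 40.75 = 855.75.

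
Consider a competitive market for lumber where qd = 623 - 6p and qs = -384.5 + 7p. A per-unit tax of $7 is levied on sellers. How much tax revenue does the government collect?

Pre-tax equilibrium: p* = 77.5, q* = 158.
Tax on sellers shifts supply to qs = -384.5 + 7(p − 7) = -433.5 + 7p.
623 - 6p = -433.5 + 7p gives buyer price pb = 2113/26; sellers receive ps = 2113/26 − 7 = 1931/26.
New quantity: q = 623 − 6(2113/26) = 1760/13.
Revenue = 7 × 1760/13 = 12320/13.

Tax revenue = 12320/13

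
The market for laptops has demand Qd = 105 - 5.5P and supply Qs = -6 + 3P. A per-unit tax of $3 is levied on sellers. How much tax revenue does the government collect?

Pre-tax equilibrium: P* = 222/17, Q* = 564/17.
Tax on sellers shifts supply to Qs = -6 + 3(P − 3) = -15 + 3P.
105 - 5.5P = -15 + 3P gives buyer price Pb = 240/17; sellers receive Ps = 240/17 − 3 = 189/17.
New quantity: Q = 105 − 5.5(240/17) = 465/17.
Revenue = 3 × 465/17 = 1395/17.

Tax revenue = 1395/17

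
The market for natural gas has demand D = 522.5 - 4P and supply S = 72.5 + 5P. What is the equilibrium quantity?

Set D = S: 522.5 - 4P = 72.5 + 5P.
450 = 9P, so P* = 50.
Q* = 522.5 − 4(50) = 322.5.

Q* = 322.5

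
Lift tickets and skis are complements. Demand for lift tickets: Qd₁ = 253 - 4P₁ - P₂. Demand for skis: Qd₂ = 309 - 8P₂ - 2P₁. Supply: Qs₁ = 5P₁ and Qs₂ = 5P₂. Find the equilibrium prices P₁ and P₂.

P₁ = 596/23, P₂ = 455/23

Market 1: 253 - 4P₁ - P₂ = 5P₁ → 9P₁ + P₂ = 253.
Market 2: 13P₂ + 2P₁ = 309.
Eliminating P₂: 13×(1) − 1×(2) gives 115P₁ = 2980, so P₁ = 596/23.
Back-substitute into (2): P₂ = (309 − 2×596/23) / 13 = 455/23.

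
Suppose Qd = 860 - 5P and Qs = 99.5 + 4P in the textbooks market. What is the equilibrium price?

Set Qd = Qs: 860 - 5P = 99.5 + 4P.
760.5 = 9P, so P* = 84.5.
Q* = 860 − 5(84.5) = 437.5.

P* = 84.5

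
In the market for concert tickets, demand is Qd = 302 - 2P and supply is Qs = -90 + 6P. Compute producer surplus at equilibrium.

Equilibrium: 302 - 2P = -90 + 6P gives P* = 49, Q* = 204.
Supply starts at P = 15 (where Qs = 0).
PS = ½(49 − 15)(204) = 3468.

Producer surplus = 3468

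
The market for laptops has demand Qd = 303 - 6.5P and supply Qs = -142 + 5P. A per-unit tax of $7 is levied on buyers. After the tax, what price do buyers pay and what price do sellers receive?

Buyers pay 960/23, sellers receive 799/23

Pre-tax equilibrium: P* = 890/23, Q* = 1184/23.
Tax on buyers shifts demand to Qd = 303 − 6.5(P + 7) = 257.5 - 6.5P.
257.5 - 6.5P = -142 + 5P gives seller price Ps = 799/23; buyers pay Pb = 799/23 + 7 = 960/23.
New quantity: Q = 303 − 6.5(960/23) = 729/23.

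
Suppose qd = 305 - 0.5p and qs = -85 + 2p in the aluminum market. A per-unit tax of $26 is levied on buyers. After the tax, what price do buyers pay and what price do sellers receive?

Pre-tax equilibrium: p* = 156, q* = 227.
Tax on buyers shifts demand to qd = 305 − 0.5(p + 26) = 292 - 0.5p.
292 - 0.5p = -85 + 2p gives seller price ps = 150.8; buyers pay pb = 150.8 + 26 = 176.8.
New quantity: q = 305 − 0.5(176.8) = 216.6.

Buyers pay $176.8, sellers receive $150.8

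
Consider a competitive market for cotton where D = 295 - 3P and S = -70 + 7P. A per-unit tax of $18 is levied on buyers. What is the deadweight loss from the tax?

Deadweight loss = 340.2

Pre-tax equilibrium: P* = 36.5, Q* = 185.5.
Tax on buyers shifts demand to D = 295 − 3(P + 18) = 241 - 3P.
241 - 3P = -70 + 7P gives seller price Ps = 31.1; buyers pay Pb = 31.1 + 18 = 49.1.
New quantity: Q = 295 − 3(49.1) = 147.7.
DWL = ½ × 18 × (185.5 − 147.7) = 340.2.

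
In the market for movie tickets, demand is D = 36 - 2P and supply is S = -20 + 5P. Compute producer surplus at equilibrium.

Equilibrium: 36 - 2P = -20 + 5P gives P* = 8, Q* = 20.
Supply starts at P = 4 (where S = 0).
PS = ½(8 − 4)(20) = 40.

Producer surplus = 40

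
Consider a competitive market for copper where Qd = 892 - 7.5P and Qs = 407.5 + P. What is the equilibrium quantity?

Set Qd = Qs: 892 - 7.5P = 407.5 + P.
484.5 = 8.5P, so P* = 57.
Q* = 892 − 7.5(57) = 464.5.

Q* = 464.5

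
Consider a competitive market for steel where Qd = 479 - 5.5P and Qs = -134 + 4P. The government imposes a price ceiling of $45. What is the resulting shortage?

Shortage = 185.5

Equilibrium price would be P* = 1226/19, so the ceiling at 45 binds.
At P = 45: Qd = 479 − 5.5(45) = 231.5, Qs = -134 + 4(45) = 46.
Shortage = 231.5 − 46 = 185.5.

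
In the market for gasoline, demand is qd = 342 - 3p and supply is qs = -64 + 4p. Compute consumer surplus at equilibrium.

Equilibrium: 342 - 3p = -64 + 4p gives p* = 58, q* = 168.
Demand choke price (qd = 0): p = 114.
CS = ½(114 − 58)(168) = 4704.

Consumer surplus = 4704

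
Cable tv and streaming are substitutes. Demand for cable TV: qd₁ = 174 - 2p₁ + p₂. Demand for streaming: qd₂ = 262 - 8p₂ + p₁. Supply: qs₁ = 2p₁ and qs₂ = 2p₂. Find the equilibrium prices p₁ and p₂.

Market 1: 174 - 2p₁ + p₂ = 2p₁ → 4p₁ - p₂ = 174.
Market 2: 10p₂ - p₁ = 262.
Eliminating p₂: 10×(1) + 1×(2) gives 39p₁ = 2002, so p₁ = 154/3.
Back-substitute into (2): p₂ = (262 + 1×154/3) / 10 = 94/3.

p₁ = 154/3, p₂ = 94/3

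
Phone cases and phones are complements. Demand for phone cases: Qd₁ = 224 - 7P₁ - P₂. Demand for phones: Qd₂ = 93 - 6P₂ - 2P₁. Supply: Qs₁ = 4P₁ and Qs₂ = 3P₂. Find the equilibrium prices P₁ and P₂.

Market 1: 224 - 7P₁ - P₂ = 4P₁ → 11P₁ + P₂ = 224.
Market 2: 9P₂ + 2P₁ = 93.
Eliminating P₂: 9×(1) − 1×(2) gives 97P₁ = 1923, so P₁ = 1923/97.
Back-substitute into (2): P₂ = (93 − 2×1923/97) / 9 = 575/97.

P₁ = 1923/97, P₂ = 575/97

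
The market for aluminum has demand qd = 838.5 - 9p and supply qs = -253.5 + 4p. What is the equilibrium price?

Set qd = qs: 838.5 - 9p = -253.5 + 4p.
1092 = 13p, so p* = 84.
q* = 838.5 − 9(84) = 82.5.

p* = 84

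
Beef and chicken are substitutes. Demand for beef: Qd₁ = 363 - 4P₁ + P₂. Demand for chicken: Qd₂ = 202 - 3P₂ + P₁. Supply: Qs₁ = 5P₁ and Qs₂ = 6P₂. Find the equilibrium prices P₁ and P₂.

Market 1: 363 - 4P₁ + P₂ = 5P₁ → 9P₁ - P₂ = 363.
Market 2: 9P₂ - P₁ = 202.
Eliminating P₂: 9×(1) + 1×(2) gives 80P₁ = 3469, so P₁ = 43.3625.
Back-substitute into (2): P₂ = (202 + 1×43.3625) / 9 = 27.2625.

P₁ = 43.3625, P₂ = 27.2625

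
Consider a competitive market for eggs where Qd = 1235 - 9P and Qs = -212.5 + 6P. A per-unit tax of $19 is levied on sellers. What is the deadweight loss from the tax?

Deadweight loss = 649.8

Pre-tax equilibrium: P* = 96.5, Q* = 366.5.
Tax on sellers shifts supply to Qs = -212.5 + 6(P − 19) = -326.5 + 6P.
1235 - 9P = -326.5 + 6P gives buyer price Pb = 104.1; sellers receive Ps = 104.1 − 19 = 85.1.
New quantity: Q = 1235 − 9(104.1) = 298.1.
DWL = ½ × 19 × (366.5 − 298.1) = 649.8.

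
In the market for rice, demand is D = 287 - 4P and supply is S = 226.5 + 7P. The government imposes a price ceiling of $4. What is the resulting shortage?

Shortage = 16.5

Equilibrium price would be P* = 5.5, so the ceiling at 4 binds.
At P = 4: D = 287 − 4(4) = 271, S = 226.5 + 7(4) = 254.5.
Shortage = 271 − 254.5 = 16.5.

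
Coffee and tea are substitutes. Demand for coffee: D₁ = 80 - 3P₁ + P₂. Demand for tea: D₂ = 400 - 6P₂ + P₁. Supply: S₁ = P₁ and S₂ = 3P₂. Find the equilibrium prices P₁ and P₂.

Market 1: 80 - 3P₁ + P₂ = P₁ → 4P₁ - P₂ = 80.
Market 2: 9P₂ - P₁ = 400.
Eliminating P₂: 9×(1) + 1×(2) gives 35P₁ = 1120, so P₁ = 32.
Back-substitute into (2): P₂ = (400 + 1×32) / 9 = 48.

P₁ = 32, P₂ = 48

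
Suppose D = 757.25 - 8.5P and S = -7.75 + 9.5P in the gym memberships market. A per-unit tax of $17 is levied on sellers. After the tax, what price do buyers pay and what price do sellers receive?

Buyers pay 1853/36, sellers receive 1241/36

Pre-tax equilibrium: P* = 42.5, Q* = 396.
Tax on sellers shifts supply to S = -7.75 + 9.5(P − 17) = -169.25 + 9.5P.
757.25 - 8.5P = -169.25 + 9.5P gives buyer price Pb = 1853/36; sellers receive Ps = 1853/36 − 17 = 1241/36.
New quantity: Q = 757.25 − 8.5(1853/36) = 23021/72.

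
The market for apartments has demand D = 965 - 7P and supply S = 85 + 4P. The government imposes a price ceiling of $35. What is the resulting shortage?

Equilibrium price would be P* = 80, so the ceiling at 35 binds.
At P = 35: D = 965 − 7(35) = 720, S = 85 + 4(35) = 225.
Shortage = 720 − 225 = 495.

Shortage = 495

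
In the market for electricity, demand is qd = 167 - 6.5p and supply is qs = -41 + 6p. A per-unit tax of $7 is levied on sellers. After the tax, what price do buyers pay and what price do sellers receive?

Pre-tax equilibrium: p* = 16.64, q* = 58.84.
Tax on sellers shifts supply to qs = -41 + 6(p − 7) = -83 + 6p.
167 - 6.5p = -83 + 6p gives buyer price pb = 20; sellers receive ps = 20 − 7 = 13.
New quantity: q = 167 − 6.5(20) = 37.

Buyers pay $20, sellers receive $13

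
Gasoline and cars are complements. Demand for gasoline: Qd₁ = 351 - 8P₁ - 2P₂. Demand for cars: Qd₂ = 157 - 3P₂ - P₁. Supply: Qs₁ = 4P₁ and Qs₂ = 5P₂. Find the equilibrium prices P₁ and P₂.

P₁ = 1247/47, P₂ = 1533/94

Market 1: 351 - 8P₁ - 2P₂ = 4P₁ → 12P₁ + 2P₂ = 351.
Market 2: 8P₂ + P₁ = 157.
Eliminating P₂: 8×(1) − 2×(2) gives 94P₁ = 2494, so P₁ = 1247/47.
Back-substitute into (2): P₂ = (157 − 1×1247/47) / 8 = 1533/94.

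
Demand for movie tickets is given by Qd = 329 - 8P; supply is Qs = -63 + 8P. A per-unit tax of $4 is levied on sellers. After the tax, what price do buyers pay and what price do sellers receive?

Pre-tax equilibrium: P* = 24.5, Q* = 133.
Tax on sellers shifts supply to Qs = -63 + 8(P − 4) = -95 + 8P.
329 - 8P = -95 + 8P gives buyer price Pb = 26.5; sellers receive Ps = 26.5 − 4 = 22.5.
New quantity: Q = 329 − 8(26.5) = 117.

Buyers pay $26.5, sellers receive $22.5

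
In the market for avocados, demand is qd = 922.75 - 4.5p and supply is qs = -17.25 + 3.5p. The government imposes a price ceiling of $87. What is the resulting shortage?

Shortage = 244

Equilibrium price would be p* = 117.5, so the ceiling at 87 binds.
At p = 87: qd = 922.75 − 4.5(87) = 531.25, qs = -17.25 + 3.5(87) = 287.25.
Shortage = 531.25 − 287.25 = 244.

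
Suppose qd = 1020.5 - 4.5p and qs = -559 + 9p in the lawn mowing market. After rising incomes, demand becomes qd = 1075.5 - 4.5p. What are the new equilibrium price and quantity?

p' = 3269/27, q' = 1592/3

Original equilibrium: p* = 117, q* = 494.
New equilibrium: 1075.5 - 4.5p = -559 + 9p, so 1634.5 = 13.5p and p' = 3269/27; q' = 1075.5 − 4.5(3269/27) = 1592/3.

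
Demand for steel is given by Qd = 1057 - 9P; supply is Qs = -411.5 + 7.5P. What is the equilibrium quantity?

Q* = 256

Set Qd = Qs: 1057 - 9P = -411.5 + 7.5P.
1468.5 = 16.5P, so P* = 89.
Q* = 1057 − 9(89) = 256.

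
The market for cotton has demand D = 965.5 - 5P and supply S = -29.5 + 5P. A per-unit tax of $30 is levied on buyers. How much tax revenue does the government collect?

Tax revenue = 11790

Pre-tax equilibrium: P* = 99.5, Q* = 468.
Tax on buyers shifts demand to D = 965.5 − 5(P + 30) = 815.5 - 5P.
815.5 - 5P = -29.5 + 5P gives seller price Ps = 84.5; buyers pay Pb = 84.5 + 30 = 114.5.
New quantity: Q = 965.5 − 5(114.5) = 393.
Revenue = 30 × 393 = 11790.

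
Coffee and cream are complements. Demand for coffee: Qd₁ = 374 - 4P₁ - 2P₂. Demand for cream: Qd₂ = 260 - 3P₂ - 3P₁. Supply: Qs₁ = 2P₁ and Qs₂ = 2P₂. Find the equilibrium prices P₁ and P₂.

Market 1: 374 - 4P₁ - 2P₂ = 2P₁ → 6P₁ + 2P₂ = 374.
Market 2: 5P₂ + 3P₁ = 260.
Eliminating P₂: 5×(1) − 2×(2) gives 24P₁ = 1350, so P₁ = 56.25.
Back-substitute into (2): P₂ = (260 − 3×56.25) / 5 = 18.25.

P₁ = 56.25, P₂ = 18.25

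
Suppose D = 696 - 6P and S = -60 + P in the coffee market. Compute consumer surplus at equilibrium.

Equilibrium: 696 - 6P = -60 + P gives P* = 108, Q* = 48.
Demand choke price (D = 0): P = 116.
CS = ½(116 − 108)(48) = 192.

Consumer surplus = 192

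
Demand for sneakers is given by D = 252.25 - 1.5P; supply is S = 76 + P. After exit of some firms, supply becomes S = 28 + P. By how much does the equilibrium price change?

Original equilibrium: P* = 70.5, Q* = 146.5.
New equilibrium: 252.25 - 1.5P = 28 + P, so 224.25 = 2.5P and P' = 89.7; Q' = 252.25 − 1.5(89.7) = 117.7.
Change in price: 89.7 − 70.5 = 19.2.

ΔP = 19.2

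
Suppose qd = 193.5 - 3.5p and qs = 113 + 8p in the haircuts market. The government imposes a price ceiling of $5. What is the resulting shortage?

Shortage = 23

Equilibrium price would be p* = 7, so the ceiling at 5 binds.
At p = 5: qd = 193.5 − 3.5(5) = 176, qs = 113 + 8(5) = 153.
Shortage = 176 − 153 = 23.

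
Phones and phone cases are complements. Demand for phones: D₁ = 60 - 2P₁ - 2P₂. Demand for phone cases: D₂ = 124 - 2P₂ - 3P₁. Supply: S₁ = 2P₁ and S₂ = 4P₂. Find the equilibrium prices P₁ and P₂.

P₁ = 56/9, P₂ = 158/9

Market 1: 60 - 2P₁ - 2P₂ = 2P₁ → 4P₁ + 2P₂ = 60.
Market 2: 6P₂ + 3P₁ = 124.
Eliminating P₂: 6×(1) − 2×(2) gives 18P₁ = 112, so P₁ = 56/9.
Back-substitute into (2): P₂ = (124 − 3×56/9) / 6 = 158/9.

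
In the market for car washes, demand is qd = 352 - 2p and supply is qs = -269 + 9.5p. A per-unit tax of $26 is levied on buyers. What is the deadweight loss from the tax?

Deadweight loss = 12844/23

Pre-tax equilibrium: p* = 54, q* = 244.
Tax on buyers shifts demand to qd = 352 − 2(p + 26) = 300 - 2p.
300 - 2p = -269 + 9.5p gives seller price ps = 1138/23; buyers pay pb = 1138/23 + 26 = 1736/23.
New quantity: q = 352 − 2(1736/23) = 4624/23.
DWL = ½ × 26 × (244 − 4624/23) = 12844/23.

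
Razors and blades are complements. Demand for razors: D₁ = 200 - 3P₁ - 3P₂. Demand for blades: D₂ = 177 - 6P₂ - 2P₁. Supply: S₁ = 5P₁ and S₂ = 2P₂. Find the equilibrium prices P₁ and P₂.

P₁ = 1069/58, P₂ = 508/29

Market 1: 200 - 3P₁ - 3P₂ = 5P₁ → 8P₁ + 3P₂ = 200.
Market 2: 8P₂ + 2P₁ = 177.
Eliminating P₂: 8×(1) − 3×(2) gives 58P₁ = 1069, so P₁ = 1069/58.
Back-substitute into (2): P₂ = (177 − 2×1069/58) / 8 = 508/29.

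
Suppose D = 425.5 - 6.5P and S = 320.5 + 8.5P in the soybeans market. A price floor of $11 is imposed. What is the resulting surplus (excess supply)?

Surplus = 60

Equilibrium price would be P* = 7, so the floor at 11 binds.
At P = 11: D = 354, S = 414.
Surplus = 414 − 354 = 60.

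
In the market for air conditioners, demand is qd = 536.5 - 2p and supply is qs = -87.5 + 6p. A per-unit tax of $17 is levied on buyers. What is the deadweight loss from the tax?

Deadweight loss = 216.75

Pre-tax equilibrium: p* = 78, q* = 380.5.
Tax on buyers shifts demand to qd = 536.5 − 2(p + 17) = 502.5 - 2p.
502.5 - 2p = -87.5 + 6p gives seller price ps = 73.75; buyers pay pb = 73.75 + 17 = 90.75.
New quantity: q = 536.5 − 2(90.75) = 355.
DWL = ½ × 17 × (380.5 − 355) = 216.75.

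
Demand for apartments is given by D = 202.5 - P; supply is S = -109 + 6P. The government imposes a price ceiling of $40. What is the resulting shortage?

Shortage = 31.5

Equilibrium price would be P* = 44.5, so the ceiling at 40 binds.
At P = 40: D = 202.5 − 1(40) = 162.5, S = -109 + 6(40) = 131.
Shortage = 162.5 − 131 = 31.5.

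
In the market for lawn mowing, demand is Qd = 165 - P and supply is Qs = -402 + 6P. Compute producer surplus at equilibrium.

Producer surplus = 588

Equilibrium: 165 - P = -402 + 6P gives P* = 81, Q* = 84.
Supply starts at P = 67 (where Qs = 0).
PS = ½(81 − 67)(84) = 588.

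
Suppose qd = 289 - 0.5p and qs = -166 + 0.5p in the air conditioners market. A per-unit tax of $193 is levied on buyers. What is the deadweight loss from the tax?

Pre-tax equilibrium: p* = 455, q* = 61.5.
Tax on buyers shifts demand to qd = 289 − 0.5(p + 193) = 192.5 - 0.5p.
192.5 - 0.5p = -166 + 0.5p gives seller price ps = 358.5; buyers pay pb = 358.5 + 193 = 551.5.
New quantity: q = 289 − 0.5(551.5) = 13.25.
DWL = ½ × 193 × (61.5 − 13.25) = 4656.125.

Deadweight loss = 4656.125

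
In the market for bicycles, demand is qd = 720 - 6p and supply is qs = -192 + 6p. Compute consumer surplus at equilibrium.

Consumer surplus = 5808

Equilibrium: 720 - 6p = -192 + 6p gives p* = 76, q* = 264.
Demand choke price (qd = 0): p = 120.
CS = ½(120 − 76)(264) = 5808.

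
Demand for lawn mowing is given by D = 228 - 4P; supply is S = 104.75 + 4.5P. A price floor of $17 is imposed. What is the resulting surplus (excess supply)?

Equilibrium price would be P* = 14.5, so the floor at 17 binds.
At P = 17: D = 160, S = 181.25.
Surplus = 181.25 − 160 = 21.25.

Surplus = 21.25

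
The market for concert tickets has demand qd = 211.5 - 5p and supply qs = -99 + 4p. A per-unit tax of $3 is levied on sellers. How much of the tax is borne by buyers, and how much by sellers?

Buyers bear 4/3, sellers bear 5/3

Pre-tax equilibrium: p* = 34.5, q* = 39.
Tax on sellers shifts supply to qs = -99 + 4(p − 3) = -111 + 4p.
211.5 - 5p = -111 + 4p gives buyer price pb = 215/6; sellers receive ps = 215/6 − 3 = 197/6.
New quantity: q = 211.5 − 5(215/6) = 97/3.
Buyer burden = 215/6 − 34.5 = 4/3; seller burden = 34.5 − 197/6 = 5/3.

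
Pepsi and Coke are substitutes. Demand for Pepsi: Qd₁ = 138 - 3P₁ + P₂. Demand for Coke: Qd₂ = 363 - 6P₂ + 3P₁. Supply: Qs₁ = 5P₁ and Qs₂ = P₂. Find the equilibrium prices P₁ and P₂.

Market 1: 138 - 3P₁ + P₂ = 5P₁ → 8P₁ - P₂ = 138.
Market 2: 7P₂ - 3P₁ = 363.
Eliminating P₂: 7×(1) + 1×(2) gives 53P₁ = 1329, so P₁ = 1329/53.
Back-substitute into (2): P₂ = (363 + 3×1329/53) / 7 = 3318/53.

P₁ = 1329/53, P₂ = 3318/53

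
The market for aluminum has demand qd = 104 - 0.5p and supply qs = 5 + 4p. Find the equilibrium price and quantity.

Set qd = qs: 104 - 0.5p = 5 + 4p.
99 = 4.5p, so p* = 22.
q* = 104 − 0.5(22) = 93.

p* = 22, q* = 93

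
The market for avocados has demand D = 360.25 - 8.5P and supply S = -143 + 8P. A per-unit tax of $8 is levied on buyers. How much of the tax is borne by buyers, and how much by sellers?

Buyers bear 128/33, sellers bear 136/33

Pre-tax equilibrium: P* = 30.5, Q* = 101.
Tax on buyers shifts demand to D = 360.25 − 8.5(P + 8) = 292.25 - 8.5P.
292.25 - 8.5P = -143 + 8P gives seller price Ps = 1741/66; buyers pay Pb = 1741/66 + 8 = 2269/66.
New quantity: Q = 360.25 − 8.5(2269/66) = 2245/33.
Buyer burden = 2269/66 − 30.5 = 128/33; seller burden = 30.5 − 1741/66 = 136/33.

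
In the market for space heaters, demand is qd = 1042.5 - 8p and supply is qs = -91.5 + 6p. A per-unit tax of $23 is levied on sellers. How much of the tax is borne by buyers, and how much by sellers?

Pre-tax equilibrium: p* = 81, q* = 394.5.
Tax on sellers shifts supply to qs = -91.5 + 6(p − 23) = -229.5 + 6p.
1042.5 - 8p = -229.5 + 6p gives buyer price pb = 636/7; sellers receive ps = 636/7 − 23 = 475/7.
New quantity: q = 1042.5 − 8(636/7) = 4419/14.
Buyer burden = 636/7 − 81 = 69/7; seller burden = 81 − 475/7 = 92/7.

Buyers bear 69/7, sellers bear 92/7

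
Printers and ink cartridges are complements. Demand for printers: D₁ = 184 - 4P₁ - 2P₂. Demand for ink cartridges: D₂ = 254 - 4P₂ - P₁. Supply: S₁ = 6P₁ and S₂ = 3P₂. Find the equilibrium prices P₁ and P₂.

Market 1: 184 - 4P₁ - 2P₂ = 6P₁ → 10P₁ + 2P₂ = 184.
Market 2: 7P₂ + P₁ = 254.
Eliminating P₂: 7×(1) − 2×(2) gives 68P₁ = 780, so P₁ = 195/17.
Back-substitute into (2): P₂ = (254 − 1×195/17) / 7 = 589/17.

P₁ = 195/17, P₂ = 589/17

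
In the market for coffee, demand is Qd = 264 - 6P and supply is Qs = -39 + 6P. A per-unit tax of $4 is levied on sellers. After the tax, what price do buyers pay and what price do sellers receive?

Pre-tax equilibrium: P* = 25.25, Q* = 112.5.
Tax on sellers shifts supply to Qs = -39 + 6(P − 4) = -63 + 6P.
264 - 6P = -63 + 6P gives buyer price Pb = 27.25; sellers receive Ps = 27.25 − 4 = 23.25.
New quantity: Q = 264 − 6(27.25) = 100.5.

Buyers pay $27.25, sellers receive $23.25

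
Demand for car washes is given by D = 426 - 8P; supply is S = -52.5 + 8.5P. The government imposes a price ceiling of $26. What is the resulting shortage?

Shortage = 49.5

Equilibrium price would be P* = 29, so the ceiling at 26 binds.
At P = 26: D = 426 − 8(26) = 218, S = -52.5 + 8.5(26) = 168.5.
Shortage = 218 − 168.5 = 49.5.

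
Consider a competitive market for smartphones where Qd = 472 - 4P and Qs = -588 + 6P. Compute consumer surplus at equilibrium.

Equilibrium: 472 - 4P = -588 + 6P gives P* = 106, Q* = 48.
Demand choke price (Qd = 0): P = 118.
CS = ½(118 − 106)(48) = 288.

Consumer surplus = 288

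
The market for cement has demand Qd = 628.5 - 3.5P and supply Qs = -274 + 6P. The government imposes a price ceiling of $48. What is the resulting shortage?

Shortage = 446.5

Equilibrium price would be P* = 95, so the ceiling at 48 binds.
At P = 48: Qd = 628.5 − 3.5(48) = 460.5, Qs = -274 + 6(48) = 14.
Shortage = 460.5 − 14 = 446.5.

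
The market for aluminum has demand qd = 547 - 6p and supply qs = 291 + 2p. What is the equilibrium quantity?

Set qd = qs: 547 - 6p = 291 + 2p.
256 = 8p, so p* = 32.
q* = 547 − 6(32) = 355.

q* = 355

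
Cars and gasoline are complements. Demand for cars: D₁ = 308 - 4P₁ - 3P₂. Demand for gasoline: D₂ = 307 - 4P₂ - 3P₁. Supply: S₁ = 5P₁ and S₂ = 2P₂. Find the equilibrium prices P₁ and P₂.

P₁ = 20.6, P₂ = 613/15

Market 1: 308 - 4P₁ - 3P₂ = 5P₁ → 9P₁ + 3P₂ = 308.
Market 2: 6P₂ + 3P₁ = 307.
Eliminating P₂: 6×(1) − 3×(2) gives 45P₁ = 927, so P₁ = 20.6.
Back-substitute into (2): P₂ = (307 − 3×20.6) / 6 = 613/15.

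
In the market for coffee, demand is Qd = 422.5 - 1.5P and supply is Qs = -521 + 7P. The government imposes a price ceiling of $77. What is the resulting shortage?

Equilibrium price would be P* = 111, so the ceiling at 77 binds.
At P = 77: Qd = 422.5 − 1.5(77) = 307, Qs = -521 + 7(77) = 18.
Shortage = 307 − 18 = 289.

Shortage = 289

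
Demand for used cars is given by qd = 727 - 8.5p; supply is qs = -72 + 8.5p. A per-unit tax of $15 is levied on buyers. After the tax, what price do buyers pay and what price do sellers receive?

Pre-tax equilibrium: p* = 47, q* = 327.5.
Tax on buyers shifts demand to qd = 727 − 8.5(p + 15) = 599.5 - 8.5p.
599.5 - 8.5p = -72 + 8.5p gives seller price ps = 39.5; buyers pay pb = 39.5 + 15 = 54.5.
New quantity: q = 727 − 8.5(54.5) = 263.75.

Buyers pay $54.5, sellers receive $39.5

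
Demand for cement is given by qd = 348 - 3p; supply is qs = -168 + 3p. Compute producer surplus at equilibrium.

Equilibrium: 348 - 3p = -168 + 3p gives p* = 86, q* = 90.
Supply starts at p = 56 (where qs = 0).
PS = ½(86 − 56)(90) = 1350.

Producer surplus = 1350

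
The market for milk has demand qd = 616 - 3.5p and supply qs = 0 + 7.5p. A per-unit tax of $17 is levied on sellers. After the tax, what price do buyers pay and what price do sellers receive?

Pre-tax equilibrium: p* = 56, q* = 420.
Tax on sellers shifts supply to qs = 0 + 7.5(p − 17) = -127.5 + 7.5p.
616 - 3.5p = -127.5 + 7.5p gives buyer price pb = 1487/22; sellers receive ps = 1487/22 − 17 = 1113/22.
New quantity: q = 616 − 3.5(1487/22) = 16695/44.

Buyers pay 1487/22, sellers receive 1113/22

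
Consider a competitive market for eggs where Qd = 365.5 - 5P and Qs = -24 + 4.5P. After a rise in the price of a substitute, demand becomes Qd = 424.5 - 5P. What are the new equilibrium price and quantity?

P' = 897/19, Q' = 7161/38

Original equilibrium: P* = 41, Q* = 160.5.
New equilibrium: 424.5 - 5P = -24 + 4.5P, so 448.5 = 9.5P and P' = 897/19; Q' = 424.5 − 5(897/19) = 7161/38.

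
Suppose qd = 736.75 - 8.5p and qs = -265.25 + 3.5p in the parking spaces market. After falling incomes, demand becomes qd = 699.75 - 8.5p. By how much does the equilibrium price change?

Δp = -37/12

Original equilibrium: p* = 83.5, q* = 27.
New equilibrium: 699.75 - 8.5p = -265.25 + 3.5p, so 965 = 12p and p' = 965/12; q' = 699.75 − 8.5(965/12) = 389/24.
Change in price: 965/12 − 83.5 = -37/12.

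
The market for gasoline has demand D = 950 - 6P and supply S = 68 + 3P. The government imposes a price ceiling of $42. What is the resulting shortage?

Shortage = 504

Equilibrium price would be P* = 98, so the ceiling at 42 binds.
At P = 42: D = 950 − 6(42) = 698, S = 68 + 3(42) = 194.
Shortage = 698 − 194 = 504.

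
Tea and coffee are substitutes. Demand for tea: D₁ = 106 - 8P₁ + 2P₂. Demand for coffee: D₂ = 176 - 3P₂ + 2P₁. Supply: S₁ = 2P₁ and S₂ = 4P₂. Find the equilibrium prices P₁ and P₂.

P₁ = 547/33, P₂ = 986/33

Market 1: 106 - 8P₁ + 2P₂ = 2P₁ → 10P₁ - 2P₂ = 106.
Market 2: 7P₂ - 2P₁ = 176.
Eliminating P₂: 7×(1) + 2×(2) gives 66P₁ = 1094, so P₁ = 547/33.
Back-substitute into (2): P₂ = (176 + 2×547/33) / 7 = 986/33.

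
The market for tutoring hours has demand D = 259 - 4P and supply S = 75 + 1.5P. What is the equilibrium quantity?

Set D = S: 259 - 4P = 75 + 1.5P.
184 = 5.5P, so P* = 368/11.
Q* = 259 − 4(368/11) = 1377/11.

Q* = 1377/11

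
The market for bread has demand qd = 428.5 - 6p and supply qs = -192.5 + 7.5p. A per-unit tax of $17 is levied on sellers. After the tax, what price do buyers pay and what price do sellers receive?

Pre-tax equilibrium: p* = 46, q* = 152.5.
Tax on sellers shifts supply to qs = -192.5 + 7.5(p − 17) = -320 + 7.5p.
428.5 - 6p = -320 + 7.5p gives buyer price pb = 499/9; sellers receive ps = 499/9 − 17 = 346/9.
New quantity: q = 428.5 − 6(499/9) = 575/6.

Buyers pay 499/9, sellers receive 346/9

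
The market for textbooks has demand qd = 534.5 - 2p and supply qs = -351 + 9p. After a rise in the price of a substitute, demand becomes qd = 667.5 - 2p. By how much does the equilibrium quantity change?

Original equilibrium: p* = 80.5, q* = 373.5.
New equilibrium: 667.5 - 2p = -351 + 9p, so 1018.5 = 11p and p' = 2037/22; q' = 667.5 − 2(2037/22) = 10611/22.
Change in quantity: 10611/22 − 373.5 = 1197/11.

Δq = 1197/11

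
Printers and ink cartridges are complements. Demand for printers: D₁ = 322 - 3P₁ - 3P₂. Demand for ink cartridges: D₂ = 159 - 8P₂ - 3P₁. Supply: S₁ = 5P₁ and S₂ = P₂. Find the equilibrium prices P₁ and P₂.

P₁ = 269/7, P₂ = 34/7

Market 1: 322 - 3P₁ - 3P₂ = 5P₁ → 8P₁ + 3P₂ = 322.
Market 2: 9P₂ + 3P₁ = 159.
Eliminating P₂: 9×(1) − 3×(2) gives 63P₁ = 2421, so P₁ = 269/7.
Back-substitute into (2): P₂ = (159 − 3×269/7) / 9 = 34/7.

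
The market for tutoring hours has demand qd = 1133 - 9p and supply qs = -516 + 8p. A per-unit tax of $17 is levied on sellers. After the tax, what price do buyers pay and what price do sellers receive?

Pre-tax equilibrium: p* = 97, q* = 260.
Tax on sellers shifts supply to qs = -516 + 8(p − 17) = -652 + 8p.
1133 - 9p = -652 + 8p gives buyer price pb = 105; sellers receive ps = 105 − 17 = 88.
New quantity: q = 1133 − 9(105) = 188.

Buyers pay $105, sellers receive $88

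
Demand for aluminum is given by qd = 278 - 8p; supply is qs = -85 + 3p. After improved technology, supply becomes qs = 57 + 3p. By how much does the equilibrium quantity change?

Δq = 1136/11

Original equilibrium: p* = 33, q* = 14.
New equilibrium: 278 - 8p = 57 + 3p, so 221 = 11p and p' = 221/11; q' = 278 − 8(221/11) = 1290/11.
Change in quantity: 1290/11 − 14 = 1136/11.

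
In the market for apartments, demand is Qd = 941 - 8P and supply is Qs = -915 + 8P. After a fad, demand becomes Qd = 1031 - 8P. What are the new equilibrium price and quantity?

P' = 121.625, Q' = 58

Original equilibrium: P* = 116, Q* = 13.
New equilibrium: 1031 - 8P = -915 + 8P, so 1946 = 16P and P' = 121.625; Q' = 1031 − 8(121.625) = 58.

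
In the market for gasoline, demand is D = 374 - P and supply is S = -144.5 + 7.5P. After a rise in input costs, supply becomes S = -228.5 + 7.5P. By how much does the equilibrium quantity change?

Original equilibrium: P* = 61, Q* = 313.
New equilibrium: 374 - P = -228.5 + 7.5P, so 602.5 = 8.5P and P' = 1205/17; Q' = 374 − 1(1205/17) = 5153/17.
Change in quantity: 5153/17 − 313 = -168/17.

ΔQ = -168/17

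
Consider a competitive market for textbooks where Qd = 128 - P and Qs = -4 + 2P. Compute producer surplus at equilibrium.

Equilibrium: 128 - P = -4 + 2P gives P* = 44, Q* = 84.
Supply starts at P = 2 (where Qs = 0).
PS = ½(44 − 2)(84) = 1764.

Producer surplus = 1764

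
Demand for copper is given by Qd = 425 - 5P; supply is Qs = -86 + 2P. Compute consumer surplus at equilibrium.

Equilibrium: 425 - 5P = -86 + 2P gives P* = 73, Q* = 60.
Demand choke price (Qd = 0): P = 85.
CS = ½(85 − 73)(60) = 360.

Consumer surplus = 360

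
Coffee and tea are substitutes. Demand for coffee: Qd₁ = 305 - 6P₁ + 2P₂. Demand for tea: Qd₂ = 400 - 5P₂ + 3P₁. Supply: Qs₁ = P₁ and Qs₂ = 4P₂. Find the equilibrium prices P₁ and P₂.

P₁ = 3545/57, P₂ = 3715/57

Market 1: 305 - 6P₁ + 2P₂ = P₁ → 7P₁ - 2P₂ = 305.
Market 2: 9P₂ - 3P₁ = 400.
Eliminating P₂: 9×(1) + 2×(2) gives 57P₁ = 3545, so P₁ = 3545/57.
Back-substitute into (2): P₂ = (400 + 3×3545/57) / 9 = 3715/57.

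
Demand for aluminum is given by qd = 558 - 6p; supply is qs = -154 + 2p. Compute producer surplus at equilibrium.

Producer surplus = 144

Equilibrium: 558 - 6p = -154 + 2p gives p* = 89, q* = 24.
Supply starts at p = 77 (where qs = 0).
PS = ½(89 − 77)(24) = 144.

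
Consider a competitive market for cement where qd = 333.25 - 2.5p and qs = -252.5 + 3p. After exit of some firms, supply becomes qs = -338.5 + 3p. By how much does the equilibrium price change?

Original equilibrium: p* = 106.5, q* = 67.
New equilibrium: 333.25 - 2.5p = -338.5 + 3p, so 671.75 = 5.5p and p' = 2687/22; q' = 333.25 − 2.5(2687/22) = 307/11.
Change in price: 2687/22 − 106.5 = 172/11.

Δp = 172/11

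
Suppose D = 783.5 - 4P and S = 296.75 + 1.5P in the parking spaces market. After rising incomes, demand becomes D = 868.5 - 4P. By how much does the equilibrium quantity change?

ΔQ = 255/11

Original equilibrium: P* = 88.5, Q* = 429.5.
New equilibrium: 868.5 - 4P = 296.75 + 1.5P, so 571.75 = 5.5P and P' = 2287/22; Q' = 868.5 − 4(2287/22) = 9959/22.
Change in quantity: 9959/22 − 429.5 = 255/11.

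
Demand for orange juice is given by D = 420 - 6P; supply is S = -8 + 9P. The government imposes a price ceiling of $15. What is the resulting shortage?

Shortage = 203

Equilibrium price would be P* = 428/15, so the ceiling at 15 binds.
At P = 15: D = 420 − 6(15) = 330, S = -8 + 9(15) = 127.
Shortage = 330 − 127 = 203.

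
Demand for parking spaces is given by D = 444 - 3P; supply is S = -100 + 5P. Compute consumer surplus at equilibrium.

Equilibrium: 444 - 3P = -100 + 5P gives P* = 68, Q* = 240.
Demand choke price (D = 0): P = 148.
CS = ½(148 − 68)(240) = 9600.

Consumer surplus = 9600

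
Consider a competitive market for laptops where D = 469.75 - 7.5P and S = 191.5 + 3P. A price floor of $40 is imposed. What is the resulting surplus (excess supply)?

Surplus = 141.75

Equilibrium price would be P* = 26.5, so the floor at 40 binds.
At P = 40: D = 169.75, S = 311.5.
Surplus = 311.5 − 169.75 = 141.75.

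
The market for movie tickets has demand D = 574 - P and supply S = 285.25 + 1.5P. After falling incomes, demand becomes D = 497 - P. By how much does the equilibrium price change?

Original equilibrium: P* = 115.5, Q* = 458.5.
New equilibrium: 497 - P = 285.25 + 1.5P, so 211.75 = 2.5P and P' = 84.7; Q' = 497 − 1(84.7) = 412.3.
Change in price: 84.7 − 115.5 = -30.8.

ΔP = -30.8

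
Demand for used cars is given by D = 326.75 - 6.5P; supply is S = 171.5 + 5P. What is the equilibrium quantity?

Set D = S: 326.75 - 6.5P = 171.5 + 5P.
155.25 = 11.5P, so P* = 13.5.
Q* = 326.75 − 6.5(13.5) = 239.

Q* = 239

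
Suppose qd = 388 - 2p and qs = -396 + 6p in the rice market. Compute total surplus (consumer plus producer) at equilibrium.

Total surplus = 12288

Equilibrium: 388 - 2p = -396 + 6p gives p* = 98, q* = 192.
Demand choke price: p = 194; supply starts at p = 66.
CS = ½(194 − 98)(192) = 9216; PS = ½(98 − 66)(192) = 3072.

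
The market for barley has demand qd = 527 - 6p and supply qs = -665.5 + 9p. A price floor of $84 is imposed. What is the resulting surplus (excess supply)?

Equilibrium price would be p* = 79.5, so the floor at 84 binds.
At p = 84: qd = 23, qs = 90.5.
Surplus = 90.5 − 23 = 67.5.

Surplus = 67.5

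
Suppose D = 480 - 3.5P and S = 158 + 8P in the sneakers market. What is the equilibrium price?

Set D = S: 480 - 3.5P = 158 + 8P.
322 = 11.5P, so P* = 28.
Q* = 480 − 3.5(28) = 382.

P* = 28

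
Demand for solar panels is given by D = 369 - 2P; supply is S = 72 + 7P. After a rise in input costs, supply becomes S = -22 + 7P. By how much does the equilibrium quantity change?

Original equilibrium: P* = 33, Q* = 303.
New equilibrium: 369 - 2P = -22 + 7P, so 391 = 9P and P' = 391/9; Q' = 369 − 2(391/9) = 2539/9.
Change in quantity: 2539/9 − 303 = -188/9.

ΔQ = -188/9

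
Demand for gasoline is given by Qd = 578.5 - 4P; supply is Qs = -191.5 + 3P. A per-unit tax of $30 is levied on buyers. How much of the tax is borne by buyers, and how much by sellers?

Buyers bear 90/7, sellers bear 120/7

Pre-tax equilibrium: P* = 110, Q* = 138.5.
Tax on buyers shifts demand to Qd = 578.5 − 4(P + 30) = 458.5 - 4P.
458.5 - 4P = -191.5 + 3P gives seller price Ps = 650/7; buyers pay Pb = 650/7 + 30 = 860/7.
New quantity: Q = 578.5 − 4(860/7) = 1219/14.
Buyer burden = 860/7 − 110 = 90/7; seller burden = 110 − 650/7 = 120/7.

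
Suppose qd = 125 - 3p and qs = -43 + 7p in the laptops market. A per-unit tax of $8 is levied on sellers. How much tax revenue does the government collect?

Pre-tax equilibrium: p* = 16.8, q* = 74.6.
Tax on sellers shifts supply to qs = -43 + 7(p − 8) = -99 + 7p.
125 - 3p = -99 + 7p gives buyer price pb = 22.4; sellers receive ps = 22.4 − 8 = 14.4.
New quantity: q = 125 − 3(22.4) = 57.8.
Revenue = 8 × 57.8 = 462.4.

Tax revenue = 462.4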